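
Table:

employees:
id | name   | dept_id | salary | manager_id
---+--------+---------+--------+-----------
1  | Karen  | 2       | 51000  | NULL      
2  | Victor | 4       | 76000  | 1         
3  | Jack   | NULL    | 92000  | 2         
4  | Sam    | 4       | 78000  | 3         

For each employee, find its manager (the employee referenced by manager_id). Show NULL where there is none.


This is a self-join: employees is joined to a second copy of itself, matching each row's manager_id to another row's id. Use LEFT JOIN so rows with manager_id=NULL are kept.
  - employee 1 (Karen): manager_id=NULL -> NULL
  - employee 2 (Victor): manager_id=1 -> Karen
  - employee 3 (Jack): manager_id=2 -> Victor
  - employee 4 (Sam): manager_id=3 -> Jack

SQL:
SELECT a.name AS item, b.name AS manager
FROM employees a
LEFT JOIN employees b ON a.manager_id = b.id

Result:
item   | manager
-------+--------
Karen  | NULL   
Victor | Karen  
Jack   | Victor 
Sam    | Jack   


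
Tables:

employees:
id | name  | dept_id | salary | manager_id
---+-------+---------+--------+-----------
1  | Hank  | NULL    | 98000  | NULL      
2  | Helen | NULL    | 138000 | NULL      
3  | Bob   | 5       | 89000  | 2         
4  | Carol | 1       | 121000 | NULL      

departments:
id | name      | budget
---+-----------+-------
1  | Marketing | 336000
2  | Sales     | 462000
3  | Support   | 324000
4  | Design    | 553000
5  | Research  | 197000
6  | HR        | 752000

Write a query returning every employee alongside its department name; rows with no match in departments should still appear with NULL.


LEFT JOIN keeps every row from employees (the left table); where dept_id has no match in departments, the department columns become NULL. Walk through each employee:
  - employee 1 (Hank): dept_id=NULL, no match -> kept with NULL
  - employee 2 (Helen): dept_id=NULL, no match -> kept with NULL
  - employee 3 (Bob): dept_id=5 -> matches Research
  - employee 4 (Carol): dept_id=1 -> matches Marketing
All 4 rows appear; 2 have NULL department.

SQL:
SELECT a.name, b.name AS department
FROM employees a
LEFT JOIN departments b ON a.dept_id = b.id

Result:
name  | department
------+-----------
Hank  | NULL      
Helen | NULL      
Bob   | Research  
Carol | Marketing 


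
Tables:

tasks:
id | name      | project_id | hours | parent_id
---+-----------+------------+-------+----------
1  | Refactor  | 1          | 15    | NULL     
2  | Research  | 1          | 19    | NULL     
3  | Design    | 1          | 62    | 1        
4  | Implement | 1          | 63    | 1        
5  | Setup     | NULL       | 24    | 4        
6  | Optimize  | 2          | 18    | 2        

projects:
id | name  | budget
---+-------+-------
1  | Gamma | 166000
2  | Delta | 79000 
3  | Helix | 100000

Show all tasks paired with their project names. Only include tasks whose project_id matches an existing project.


INNER JOIN keeps only tasks rows whose project_id matches an id in projects. Walk through each task:
  - task 1 (Refactor): project_id=1 -> matches Gamma
  - task 2 (Research): project_id=1 -> matches Gamma
  - task 3 (Design): project_id=1 -> matches Gamma
  - task 4 (Implement): project_id=1 -> matches Gamma
  - task 5 (Setup): project_id=NULL, no match -> dropped
  - task 6 (Optimize): project_id=2 -> matches Delta
So 1 of 6 rows is dropped.

SQL:
SELECT a.name, b.name AS project
FROM tasks a
INNER JOIN projects b ON a.project_id = b.id

Result:
name      | project
----------+--------
Refactor  | Gamma  
Research  | Gamma  
Design    | Gamma  
Implement | Gamma  
Optimize  | Delta  


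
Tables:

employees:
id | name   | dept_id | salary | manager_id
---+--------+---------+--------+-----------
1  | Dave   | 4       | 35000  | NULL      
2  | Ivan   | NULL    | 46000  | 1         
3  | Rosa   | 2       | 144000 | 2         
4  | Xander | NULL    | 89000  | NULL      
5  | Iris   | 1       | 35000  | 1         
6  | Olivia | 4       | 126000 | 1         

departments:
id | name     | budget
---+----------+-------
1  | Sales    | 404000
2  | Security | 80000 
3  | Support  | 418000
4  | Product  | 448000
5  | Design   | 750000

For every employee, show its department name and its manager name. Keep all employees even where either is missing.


Two LEFT JOINs from the same base table employees: one to departments via dept_id, one to employees itself via manager_id. Both are LEFT so every employee is preserved.
Match against departments:
  - employee 1 (Dave): dept_id=4 -> matches Product
  - employee 2 (Ivan): dept_id=NULL, no match -> kept with NULL
  - employee 3 (Rosa): dept_id=2 -> matches Security
  - employee 4 (Xander): dept_id=NULL, no match -> kept with NULL
  - employee 5 (Iris): dept_id=1 -> matches Sales
  - employee 6 (Olivia): dept_id=4 -> matches Product
Match against employees (self):
  - employee 1 (Dave): manager_id=NULL -> NULL
  - employee 2 (Ivan): manager_id=1 -> Dave
  - employee 3 (Rosa): manager_id=2 -> Ivan
  - employee 4 (Xander): manager_id=NULL -> NULL
  - employee 5 (Iris): manager_id=1 -> Dave
  - employee 6 (Olivia): manager_id=1 -> Dave

SQL:
SELECT a.name, b.name AS department, c.name AS manager
FROM employees a
LEFT JOIN departments b ON a.dept_id = b.id
LEFT JOIN employees c ON a.manager_id = c.id

Result:
name   | department | manager
-------+------------+--------
Dave   | Product    | NULL   
Ivan   | NULL       | Dave   
Rosa   | Security   | Ivan   
Xander | NULL       | NULL   
Iris   | Sales      | Dave   
Olivia | Product    | Dave   


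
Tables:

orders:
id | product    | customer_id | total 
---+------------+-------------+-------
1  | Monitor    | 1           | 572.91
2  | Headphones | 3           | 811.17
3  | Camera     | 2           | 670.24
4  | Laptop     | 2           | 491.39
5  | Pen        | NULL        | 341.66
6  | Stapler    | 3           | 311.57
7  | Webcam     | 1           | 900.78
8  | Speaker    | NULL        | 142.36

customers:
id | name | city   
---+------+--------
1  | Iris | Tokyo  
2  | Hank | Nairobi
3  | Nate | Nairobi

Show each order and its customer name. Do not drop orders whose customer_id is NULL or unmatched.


LEFT JOIN keeps every row from orders (the left table); where customer_id has no match in customers, the customer columns become NULL. Walk through each order:
  - order 1 (Monitor): customer_id=1 -> matches Iris
  - order 2 (Headphones): customer_id=3 -> matches Nate
  - order 3 (Camera): customer_id=2 -> matches Hank
  - order 4 (Laptop): customer_id=2 -> matches Hank
  - order 5 (Pen): customer_id=NULL, no match -> kept with NULL
  - order 6 (Stapler): customer_id=3 -> matches Nate
  - order 7 (Webcam): customer_id=1 -> matches Iris
  - order 8 (Speaker): customer_id=NULL, no match -> kept with NULL
All 8 rows appear; 2 have NULL customer.

SQL:
SELECT a.product, b.name AS customer
FROM orders a
LEFT JOIN customers b ON a.customer_id = b.id

Result:
product    | customer
-----------+---------
Monitor    | Iris    
Headphones | Nate    
Camera     | Hank    
Laptop     | Hank    
Pen        | NULL    
Stapler    | Nate    
Webcam     | Iris    
Speaker    | NULL    


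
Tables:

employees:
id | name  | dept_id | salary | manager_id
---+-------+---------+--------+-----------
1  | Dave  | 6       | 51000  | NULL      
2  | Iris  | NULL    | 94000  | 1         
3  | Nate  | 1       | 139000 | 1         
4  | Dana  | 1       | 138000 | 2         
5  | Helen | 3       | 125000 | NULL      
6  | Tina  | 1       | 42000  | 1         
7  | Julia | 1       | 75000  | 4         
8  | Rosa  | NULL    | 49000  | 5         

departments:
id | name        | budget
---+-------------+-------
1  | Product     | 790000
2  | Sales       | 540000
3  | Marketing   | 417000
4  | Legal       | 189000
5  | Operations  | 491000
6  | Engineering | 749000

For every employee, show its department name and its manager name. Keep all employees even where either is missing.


Two LEFT JOINs from the same base table employees: one to departments via dept_id, one to employees itself via manager_id. Both are LEFT so every employee is preserved.
Match against departments:
  - employee 1 (Dave): dept_id=6 -> matches Engineering
  - employee 2 (Iris): dept_id=NULL, no match -> kept with NULL
  - employee 3 (Nate): dept_id=1 -> matches Product
  - employee 4 (Dana): dept_id=1 -> matches Product
  - employee 5 (Helen): dept_id=3 -> matches Marketing
  - employee 6 (Tina): dept_id=1 -> matches Product
  - employee 7 (Julia): dept_id=1 -> matches Product
  - employee 8 (Rosa): dept_id=NULL, no match -> kept with NULL
Match against employees (self):
  - employee 1 (Dave): manager_id=NULL -> NULL
  - employee 2 (Iris): manager_id=1 -> Dave
  - employee 3 (Nate): manager_id=1 -> Dave
  - employee 4 (Dana): manager_id=2 -> Iris
  - employee 5 (Helen): manager_id=NULL -> NULL
  - employee 6 (Tina): manager_id=1 -> Dave
  - employee 7 (Julia): manager_id=4 -> Dana
  - employee 8 (Rosa): manager_id=5 -> Helen

SQL:
SELECT a.name, b.name AS department, c.name AS manager
FROM employees a
LEFT JOIN departments b ON a.dept_id = b.id
LEFT JOIN employees c ON a.manager_id = c.id

Result:
name  | department  | manager
------+-------------+--------
Dave  | Engineering | NULL   
Iris  | NULL        | Dave   
Nate  | Product     | Dave   
Dana  | Product     | Iris   
Helen | Marketing   | NULL   
Tina  | Product     | Dave   
Julia | Product     | Dana   
Rosa  | NULL        | Helen  


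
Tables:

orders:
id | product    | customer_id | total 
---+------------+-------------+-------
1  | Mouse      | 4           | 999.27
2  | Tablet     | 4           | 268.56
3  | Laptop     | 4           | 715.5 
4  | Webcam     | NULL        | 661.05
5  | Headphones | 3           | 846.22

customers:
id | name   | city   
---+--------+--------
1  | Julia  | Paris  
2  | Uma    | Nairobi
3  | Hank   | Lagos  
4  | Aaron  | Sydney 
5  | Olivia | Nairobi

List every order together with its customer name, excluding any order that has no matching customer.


INNER JOIN keeps only orders rows whose customer_id matches an id in customers. Walk through each order:
  - order 1 (Mouse): customer_id=4 -> matches Aaron
  - order 2 (Tablet): customer_id=4 -> matches Aaron
  - order 3 (Laptop): customer_id=4 -> matches Aaron
  - order 4 (Webcam): customer_id=NULL, no match -> dropped
  - order 5 (Headphones): customer_id=3 -> matches Hank
So 1 of 5 rows is dropped.

SQL:
SELECT a.product, b.name AS customer
FROM orders a
INNER JOIN customers b ON a.customer_id = b.id

Result:
product    | customer
-----------+---------
Mouse      | Aaron   
Tablet     | Aaron   
Laptop     | Aaron   
Headphones | Hank    


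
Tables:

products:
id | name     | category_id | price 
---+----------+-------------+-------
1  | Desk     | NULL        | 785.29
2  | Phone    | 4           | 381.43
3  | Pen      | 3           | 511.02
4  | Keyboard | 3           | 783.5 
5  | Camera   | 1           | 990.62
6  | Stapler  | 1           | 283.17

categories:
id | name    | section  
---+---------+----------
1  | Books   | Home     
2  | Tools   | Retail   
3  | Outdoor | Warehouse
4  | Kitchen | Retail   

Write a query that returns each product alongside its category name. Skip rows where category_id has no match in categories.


INNER JOIN keeps only products rows whose category_id matches an id in categories. Walk through each product:
  - product 1 (Desk): category_id=NULL, no match -> dropped
  - product 2 (Phone): category_id=4 -> matches Kitchen
  - product 3 (Pen): category_id=3 -> matches Outdoor
  - product 4 (Keyboard): category_id=3 -> matches Outdoor
  - product 5 (Camera): category_id=1 -> matches Books
  - product 6 (Stapler): category_id=1 -> matches Books
So 1 of 6 rows is dropped.

SQL:
SELECT a.name, b.name AS category
FROM products a
INNER JOIN categories b ON a.category_id = b.id

Result:
name     | category
---------+---------
Phone    | Kitchen 
Pen      | Outdoor 
Keyboard | Outdoor 
Camera   | Books   
Stapler  | Books   


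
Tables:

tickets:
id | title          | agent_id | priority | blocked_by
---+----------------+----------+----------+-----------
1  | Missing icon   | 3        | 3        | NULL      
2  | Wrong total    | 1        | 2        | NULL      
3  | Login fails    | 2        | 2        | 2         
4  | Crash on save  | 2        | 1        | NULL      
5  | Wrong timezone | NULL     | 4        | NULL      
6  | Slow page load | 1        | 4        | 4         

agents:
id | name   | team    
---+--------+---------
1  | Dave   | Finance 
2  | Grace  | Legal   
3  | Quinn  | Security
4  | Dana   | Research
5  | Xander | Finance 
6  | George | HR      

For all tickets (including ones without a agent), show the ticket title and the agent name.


LEFT JOIN keeps every row from tickets (the left table); where agent_id has no match in agents, the agent columns become NULL. Walk through each ticket:
  - ticket 1 (Missing icon): agent_id=3 -> matches Quinn
  - ticket 2 (Wrong total): agent_id=1 -> matches Dave
  - ticket 3 (Login fails): agent_id=2 -> matches Grace
  - ticket 4 (Crash on save): agent_id=2 -> matches Grace
  - ticket 5 (Wrong timezone): agent_id=NULL, no match -> kept with NULL
  - ticket 6 (Slow page load): agent_id=1 -> matches Dave
All 6 rows appear; 1 has NULL agent.

SQL:
SELECT a.title, b.name AS agent
FROM tickets a
LEFT JOIN agents b ON a.agent_id = b.id

Result:
title          | agent
---------------+------
Missing icon   | Quinn
Wrong total    | Dave 
Login fails    | Grace
Crash on save  | Grace
Wrong timezone | NULL 
Slow page load | Dave 


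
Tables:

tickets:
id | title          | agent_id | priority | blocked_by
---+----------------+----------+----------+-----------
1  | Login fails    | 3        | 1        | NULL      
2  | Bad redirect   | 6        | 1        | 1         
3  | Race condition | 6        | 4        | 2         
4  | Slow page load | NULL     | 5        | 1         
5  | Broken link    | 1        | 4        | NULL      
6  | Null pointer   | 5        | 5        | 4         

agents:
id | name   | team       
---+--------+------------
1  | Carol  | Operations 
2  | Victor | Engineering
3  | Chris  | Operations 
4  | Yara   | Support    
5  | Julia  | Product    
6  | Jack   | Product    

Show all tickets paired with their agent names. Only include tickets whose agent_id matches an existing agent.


INNER JOIN keeps only tickets rows whose agent_id matches an id in agents. Walk through each ticket:
  - ticket 1 (Login fails): agent_id=3 -> matches Chris
  - ticket 2 (Bad redirect): agent_id=6 -> matches Jack
  - ticket 3 (Race condition): agent_id=6 -> matches Jack
  - ticket 4 (Slow page load): agent_id=NULL, no match -> dropped
  - ticket 5 (Broken link): agent_id=1 -> matches Carol
  - ticket 6 (Null pointer): agent_id=5 -> matches Julia
So 1 of 6 rows is dropped.

SQL:
SELECT a.title, b.name AS agent
FROM tickets a
INNER JOIN agents b ON a.agent_id = b.id

Result:
title          | agent
---------------+------
Login fails    | Chris
Bad redirect   | Jack 
Race condition | Jack 
Broken link    | Carol
Null pointer   | Julia


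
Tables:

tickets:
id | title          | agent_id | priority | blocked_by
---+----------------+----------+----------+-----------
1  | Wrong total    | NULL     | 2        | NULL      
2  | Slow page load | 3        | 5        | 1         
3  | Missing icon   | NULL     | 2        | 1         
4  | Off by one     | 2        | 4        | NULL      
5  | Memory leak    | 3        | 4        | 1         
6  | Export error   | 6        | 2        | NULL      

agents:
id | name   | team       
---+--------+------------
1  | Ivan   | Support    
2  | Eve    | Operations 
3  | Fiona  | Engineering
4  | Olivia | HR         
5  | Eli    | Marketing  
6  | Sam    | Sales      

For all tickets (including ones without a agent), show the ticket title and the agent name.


LEFT JOIN keeps every row from tickets (the left table); where agent_id has no match in agents, the agent columns become NULL. Walk through each ticket:
  - ticket 1 (Wrong total): agent_id=NULL, no match -> kept with NULL
  - ticket 2 (Slow page load): agent_id=3 -> matches Fiona
  - ticket 3 (Missing icon): agent_id=NULL, no match -> kept with NULL
  - ticket 4 (Off by one): agent_id=2 -> matches Eve
  - ticket 5 (Memory leak): agent_id=3 -> matches Fiona
  - ticket 6 (Export error): agent_id=6 -> matches Sam
All 6 rows appear; 2 have NULL agent.

SQL:
SELECT a.title, b.name AS agent
FROM tickets a
LEFT JOIN agents b ON a.agent_id = b.id

Result:
title          | agent
---------------+------
Wrong total    | NULL 
Slow page load | Fiona
Missing icon   | NULL 
Off by one     | Eve  
Memory leak    | Fiona
Export error   | Sam  


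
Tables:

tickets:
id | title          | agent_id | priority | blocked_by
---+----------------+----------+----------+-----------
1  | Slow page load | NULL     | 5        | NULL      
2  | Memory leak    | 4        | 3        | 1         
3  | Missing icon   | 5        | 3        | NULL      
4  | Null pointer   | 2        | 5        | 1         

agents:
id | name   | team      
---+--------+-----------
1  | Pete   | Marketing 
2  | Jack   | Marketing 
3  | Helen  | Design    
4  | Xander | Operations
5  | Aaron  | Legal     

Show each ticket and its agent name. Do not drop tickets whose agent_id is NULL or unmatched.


LEFT JOIN keeps every row from tickets (the left table); where agent_id has no match in agents, the agent columns become NULL. Walk through each ticket:
  - ticket 1 (Slow page load): agent_id=NULL, no match -> kept with NULL
  - ticket 2 (Memory leak): agent_id=4 -> matches Xander
  - ticket 3 (Missing icon): agent_id=5 -> matches Aaron
  - ticket 4 (Null pointer): agent_id=2 -> matches Jack
All 4 rows appear; 1 has NULL agent.

SQL:
SELECT a.title, b.name AS agent
FROM tickets a
LEFT JOIN agents b ON a.agent_id = b.id

Result:
title          | agent 
---------------+-------
Slow page load | NULL  
Memory leak    | Xander
Missing icon   | Aaron 
Null pointer   | Jack  


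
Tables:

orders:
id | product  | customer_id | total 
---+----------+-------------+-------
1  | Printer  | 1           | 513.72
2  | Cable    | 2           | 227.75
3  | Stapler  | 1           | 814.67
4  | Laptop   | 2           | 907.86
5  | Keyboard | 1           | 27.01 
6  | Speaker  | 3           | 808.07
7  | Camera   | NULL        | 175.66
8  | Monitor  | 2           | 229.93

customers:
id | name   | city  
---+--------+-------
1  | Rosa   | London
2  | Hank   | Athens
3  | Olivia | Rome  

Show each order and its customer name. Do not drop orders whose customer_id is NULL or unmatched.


LEFT JOIN keeps every row from orders (the left table); where customer_id has no match in customers, the customer columns become NULL. Walk through each order:
  - order 1 (Printer): customer_id=1 -> matches Rosa
  - order 2 (Cable): customer_id=2 -> matches Hank
  - order 3 (Stapler): customer_id=1 -> matches Rosa
  - order 4 (Laptop): customer_id=2 -> matches Hank
  - order 5 (Keyboard): customer_id=1 -> matches Rosa
  - order 6 (Speaker): customer_id=3 -> matches Olivia
  - order 7 (Camera): customer_id=NULL, no match -> kept with NULL
  - order 8 (Monitor): customer_id=2 -> matches Hank
All 8 rows appear; 1 has NULL customer.

SQL:
SELECT a.product, b.name AS customer
FROM orders a
LEFT JOIN customers b ON a.customer_id = b.id

Result:
product  | customer
---------+---------
Printer  | Rosa    
Cable    | Hank    
Stapler  | Rosa    
Laptop   | Hank    
Keyboard | Rosa    
Speaker  | Olivia  
Camera   | NULL    
Monitor  | Hank    


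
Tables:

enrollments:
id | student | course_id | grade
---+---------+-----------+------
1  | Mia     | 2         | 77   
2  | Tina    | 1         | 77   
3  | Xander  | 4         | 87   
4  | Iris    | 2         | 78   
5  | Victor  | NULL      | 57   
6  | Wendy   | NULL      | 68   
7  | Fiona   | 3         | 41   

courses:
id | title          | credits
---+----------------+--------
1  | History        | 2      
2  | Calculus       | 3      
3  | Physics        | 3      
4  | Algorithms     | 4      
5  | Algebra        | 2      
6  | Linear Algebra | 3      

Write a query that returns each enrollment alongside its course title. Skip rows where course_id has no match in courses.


INNER JOIN keeps only enrollments rows whose course_id matches an id in courses. Walk through each enrollment:
  - enrollment 1 (Mia): course_id=2 -> matches Calculus
  - enrollment 2 (Tina): course_id=1 -> matches History
  - enrollment 3 (Xander): course_id=4 -> matches Algorithms
  - enrollment 4 (Iris): course_id=2 -> matches Calculus
  - enrollment 5 (Victor): course_id=NULL, no match -> dropped
  - enrollment 6 (Wendy): course_id=NULL, no match -> dropped
  - enrollment 7 (Fiona): course_id=3 -> matches Physics
So 2 of 7 rows are dropped.

SQL:
SELECT a.student, b.title AS course
FROM enrollments a
INNER JOIN courses b ON a.course_id = b.id

Result:
student | course    
--------+-----------
Mia     | Calculus  
Tina    | History   
Xander  | Algorithms
Iris    | Calculus  
Fiona   | Physics   


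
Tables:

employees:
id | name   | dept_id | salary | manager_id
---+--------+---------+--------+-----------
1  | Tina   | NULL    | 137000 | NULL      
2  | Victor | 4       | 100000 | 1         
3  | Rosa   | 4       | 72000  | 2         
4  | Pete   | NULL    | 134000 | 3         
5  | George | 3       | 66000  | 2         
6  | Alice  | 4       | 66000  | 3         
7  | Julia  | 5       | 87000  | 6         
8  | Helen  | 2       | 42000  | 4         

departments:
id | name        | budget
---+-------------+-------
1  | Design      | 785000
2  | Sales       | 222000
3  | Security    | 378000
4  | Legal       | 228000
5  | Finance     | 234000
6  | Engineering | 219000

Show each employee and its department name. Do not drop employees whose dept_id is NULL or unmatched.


LEFT JOIN keeps every row from employees (the left table); where dept_id has no match in departments, the department columns become NULL. Walk through each employee:
  - employee 1 (Tina): dept_id=NULL, no match -> kept with NULL
  - employee 2 (Victor): dept_id=4 -> matches Legal
  - employee 3 (Rosa): dept_id=4 -> matches Legal
  - employee 4 (Pete): dept_id=NULL, no match -> kept with NULL
  - employee 5 (George): dept_id=3 -> matches Security
  - employee 6 (Alice): dept_id=4 -> matches Legal
  - employee 7 (Julia): dept_id=5 -> matches Finance
  - employee 8 (Helen): dept_id=2 -> matches Sales
All 8 rows appear; 2 have NULL department.

SQL:
SELECT a.name, b.name AS department
FROM employees a
LEFT JOIN departments b ON a.dept_id = b.id

Result:
name   | department
-------+-----------
Tina   | NULL      
Victor | Legal     
Rosa   | Legal     
Pete   | NULL      
George | Security  
Alice  | Legal     
Julia  | Finance   
Helen  | Sales     


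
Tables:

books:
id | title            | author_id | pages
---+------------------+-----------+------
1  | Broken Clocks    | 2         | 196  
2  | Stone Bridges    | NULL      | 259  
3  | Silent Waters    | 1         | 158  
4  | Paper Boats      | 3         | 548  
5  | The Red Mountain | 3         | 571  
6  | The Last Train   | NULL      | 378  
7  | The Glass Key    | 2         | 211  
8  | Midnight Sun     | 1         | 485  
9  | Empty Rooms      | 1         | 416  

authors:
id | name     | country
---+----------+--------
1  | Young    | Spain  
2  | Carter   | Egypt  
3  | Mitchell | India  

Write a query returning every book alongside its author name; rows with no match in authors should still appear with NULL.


LEFT JOIN keeps every row from books (the left table); where author_id has no match in authors, the author columns become NULL. Walk through each book:
  - book 1 (Broken Clocks): author_id=2 -> matches Carter
  - book 2 (Stone Bridges): author_id=NULL, no match -> kept with NULL
  - book 3 (Silent Waters): author_id=1 -> matches Young
  - book 4 (Paper Boats): author_id=3 -> matches Mitchell
  - book 5 (The Red Mountain): author_id=3 -> matches Mitchell
  - book 6 (The Last Train): author_id=NULL, no match -> kept with NULL
  - book 7 (The Glass Key): author_id=2 -> matches Carter
  - book 8 (Midnight Sun): author_id=1 -> matches Young
  - book 9 (Empty Rooms): author_id=1 -> matches Young
All 9 rows appear; 2 have NULL author.

SQL:
SELECT a.title, b.name AS author
FROM books a
LEFT JOIN authors b ON a.author_id = b.id

Result:
title            | author  
-----------------+---------
Broken Clocks    | Carter  
Stone Bridges    | NULL    
Silent Waters    | Young   
Paper Boats      | Mitchell
The Red Mountain | Mitchell
The Last Train   | NULL    
The Glass Key    | Carter  
Midnight Sun     | Young   
Empty Rooms      | Young   


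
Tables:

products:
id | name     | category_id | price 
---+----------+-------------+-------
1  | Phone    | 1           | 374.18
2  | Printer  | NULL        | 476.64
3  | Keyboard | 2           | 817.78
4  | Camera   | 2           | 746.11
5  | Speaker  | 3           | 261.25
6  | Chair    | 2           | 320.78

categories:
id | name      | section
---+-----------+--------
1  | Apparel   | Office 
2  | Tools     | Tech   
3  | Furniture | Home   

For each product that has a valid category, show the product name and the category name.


INNER JOIN keeps only products rows whose category_id matches an id in categories. Walk through each product:
  - product 1 (Phone): category_id=1 -> matches Apparel
  - product 2 (Printer): category_id=NULL, no match -> dropped
  - product 3 (Keyboard): category_id=2 -> matches Tools
  - product 4 (Camera): category_id=2 -> matches Tools
  - product 5 (Speaker): category_id=3 -> matches Furniture
  - product 6 (Chair): category_id=2 -> matches Tools
So 1 of 6 rows is dropped.

SQL:
SELECT a.name, b.name AS category
FROM products a
INNER JOIN categories b ON a.category_id = b.id

Result:
name     | category 
---------+----------
Phone    | Apparel  
Keyboard | Tools    
Camera   | Tools    
Speaker  | Furniture
Chair    | Tools    


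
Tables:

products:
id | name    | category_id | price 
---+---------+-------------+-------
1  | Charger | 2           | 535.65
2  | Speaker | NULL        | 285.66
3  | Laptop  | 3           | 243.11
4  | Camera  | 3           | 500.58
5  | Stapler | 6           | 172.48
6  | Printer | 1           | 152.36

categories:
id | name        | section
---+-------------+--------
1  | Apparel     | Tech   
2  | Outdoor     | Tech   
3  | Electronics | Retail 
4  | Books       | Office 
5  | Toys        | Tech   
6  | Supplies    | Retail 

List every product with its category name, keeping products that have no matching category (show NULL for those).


LEFT JOIN keeps every row from products (the left table); where category_id has no match in categories, the category columns become NULL. Walk through each product:
  - product 1 (Charger): category_id=2 -> matches Outdoor
  - product 2 (Speaker): category_id=NULL, no match -> kept with NULL
  - product 3 (Laptop): category_id=3 -> matches Electronics
  - product 4 (Camera): category_id=3 -> matches Electronics
  - product 5 (Stapler): category_id=6 -> matches Supplies
  - product 6 (Printer): category_id=1 -> matches Apparel
All 6 rows appear; 1 has NULL category.

SQL:
SELECT a.name, b.name AS category
FROM products a
LEFT JOIN categories b ON a.category_id = b.id

Result:
name    | category   
--------+------------
Charger | Outdoor    
Speaker | NULL       
Laptop  | Electronics
Camera  | Electronics
Stapler | Supplies   
Printer | Apparel    


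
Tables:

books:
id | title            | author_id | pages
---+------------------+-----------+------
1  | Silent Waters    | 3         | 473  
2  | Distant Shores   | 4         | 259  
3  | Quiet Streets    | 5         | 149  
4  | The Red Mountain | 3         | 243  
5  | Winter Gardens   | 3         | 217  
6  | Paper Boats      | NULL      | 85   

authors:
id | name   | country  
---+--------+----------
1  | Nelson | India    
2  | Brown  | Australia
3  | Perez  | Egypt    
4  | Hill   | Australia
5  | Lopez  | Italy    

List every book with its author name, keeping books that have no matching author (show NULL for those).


LEFT JOIN keeps every row from books (the left table); where author_id has no match in authors, the author columns become NULL. Walk through each book:
  - book 1 (Silent Waters): author_id=3 -> matches Perez
  - book 2 (Distant Shores): author_id=4 -> matches Hill
  - book 3 (Quiet Streets): author_id=5 -> matches Lopez
  - book 4 (The Red Mountain): author_id=3 -> matches Perez
  - book 5 (Winter Gardens): author_id=3 -> matches Perez
  - book 6 (Paper Boats): author_id=NULL, no match -> kept with NULL
All 6 rows appear; 1 has NULL author.

SQL:
SELECT a.title, b.name AS author
FROM books a
LEFT JOIN authors b ON a.author_id = b.id

Result:
title            | author
-----------------+-------
Silent Waters    | Perez 
Distant Shores   | Hill  
Quiet Streets    | Lopez 
The Red Mountain | Perez 
Winter Gardens   | Perez 
Paper Boats      | NULL  


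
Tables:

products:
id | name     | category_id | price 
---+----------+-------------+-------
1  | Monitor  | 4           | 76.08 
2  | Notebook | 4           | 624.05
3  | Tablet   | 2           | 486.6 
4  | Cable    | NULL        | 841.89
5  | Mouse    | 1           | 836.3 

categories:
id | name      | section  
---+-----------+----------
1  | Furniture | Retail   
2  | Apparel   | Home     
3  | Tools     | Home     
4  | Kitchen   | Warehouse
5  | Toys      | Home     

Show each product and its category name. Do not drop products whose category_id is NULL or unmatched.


LEFT JOIN keeps every row from products (the left table); where category_id has no match in categories, the category columns become NULL. Walk through each product:
  - product 1 (Monitor): category_id=4 -> matches Kitchen
  - product 2 (Notebook): category_id=4 -> matches Kitchen
  - product 3 (Tablet): category_id=2 -> matches Apparel
  - product 4 (Cable): category_id=NULL, no match -> kept with NULL
  - product 5 (Mouse): category_id=1 -> matches Furniture
All 5 rows appear; 1 has NULL category.

SQL:
SELECT a.name, b.name AS category
FROM products a
LEFT JOIN categories b ON a.category_id = b.id

Result:
name     | category 
---------+----------
Monitor  | Kitchen  
Notebook | Kitchen  
Tablet   | Apparel  
Cable    | NULL     
Mouse    | Furniture


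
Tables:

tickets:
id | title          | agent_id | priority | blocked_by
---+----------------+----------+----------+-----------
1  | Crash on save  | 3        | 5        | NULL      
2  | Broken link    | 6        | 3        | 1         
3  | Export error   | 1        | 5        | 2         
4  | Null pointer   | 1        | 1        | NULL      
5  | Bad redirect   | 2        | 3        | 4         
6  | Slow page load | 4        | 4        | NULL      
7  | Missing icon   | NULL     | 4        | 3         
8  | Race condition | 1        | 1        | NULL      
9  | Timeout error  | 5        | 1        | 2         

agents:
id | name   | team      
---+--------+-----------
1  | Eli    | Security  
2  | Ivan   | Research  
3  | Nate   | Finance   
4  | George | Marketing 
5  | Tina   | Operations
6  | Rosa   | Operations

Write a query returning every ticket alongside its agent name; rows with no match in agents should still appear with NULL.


LEFT JOIN keeps every row from tickets (the left table); where agent_id has no match in agents, the agent columns become NULL. Walk through each ticket:
  - ticket 1 (Crash on save): agent_id=3 -> matches Nate
  - ticket 2 (Broken link): agent_id=6 -> matches Rosa
  - ticket 3 (Export error): agent_id=1 -> matches Eli
  - ticket 4 (Null pointer): agent_id=1 -> matches Eli
  - ticket 5 (Bad redirect): agent_id=2 -> matches Ivan
  - ticket 6 (Slow page load): agent_id=4 -> matches George
  - ticket 7 (Missing icon): agent_id=NULL, no match -> kept with NULL
  - ticket 8 (Race condition): agent_id=1 -> matches Eli
  - ticket 9 (Timeout error): agent_id=5 -> matches Tina
All 9 rows appear; 1 has NULL agent.

SQL:
SELECT a.title, b.name AS agent
FROM tickets a
LEFT JOIN agents b ON a.agent_id = b.id

Result:
title          | agent 
---------------+-------
Crash on save  | Nate  
Broken link    | Rosa  
Export error   | Eli   
Null pointer   | Eli   
Bad redirect   | Ivan  
Slow page load | George
Missing icon   | NULL  
Race condition | Eli   
Timeout error  | Tina  


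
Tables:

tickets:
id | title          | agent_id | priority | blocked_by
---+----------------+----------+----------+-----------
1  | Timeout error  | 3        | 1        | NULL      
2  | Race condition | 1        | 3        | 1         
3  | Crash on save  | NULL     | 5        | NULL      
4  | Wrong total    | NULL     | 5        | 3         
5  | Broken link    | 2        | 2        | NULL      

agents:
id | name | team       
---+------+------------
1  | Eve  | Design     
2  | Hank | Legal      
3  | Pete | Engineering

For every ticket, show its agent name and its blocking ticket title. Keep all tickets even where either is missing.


Two LEFT JOINs from the same base table tickets: one to agents via agent_id, one to tickets itself via blocked_by. Both are LEFT so every ticket is preserved.
Match against agents:
  - ticket 1 (Timeout error): agent_id=3 -> matches Pete
  - ticket 2 (Race condition): agent_id=1 -> matches Eve
  - ticket 3 (Crash on save): agent_id=NULL, no match -> kept with NULL
  - ticket 4 (Wrong total): agent_id=NULL, no match -> kept with NULL
  - ticket 5 (Broken link): agent_id=2 -> matches Hank
Match against tickets (self):
  - ticket 1 (Timeout error): blocked_by=NULL -> NULL
  - ticket 2 (Race condition): blocked_by=1 -> Timeout error
  - ticket 3 (Crash on save): blocked_by=NULL -> NULL
  - ticket 4 (Wrong total): blocked_by=3 -> Crash on save
  - ticket 5 (Broken link): blocked_by=NULL -> NULL

SQL:
SELECT a.title, b.name AS agent, c.title AS blocked_by
FROM tickets a
LEFT JOIN agents b ON a.agent_id = b.id
LEFT JOIN tickets c ON a.blocked_by = c.id

Result:
title          | agent | blocked_by   
---------------+-------+--------------
Timeout error  | Pete  | NULL         
Race condition | Eve   | Timeout error
Crash on save  | NULL  | NULL         
Wrong total    | NULL  | Crash on save
Broken link    | Hank  | NULL         


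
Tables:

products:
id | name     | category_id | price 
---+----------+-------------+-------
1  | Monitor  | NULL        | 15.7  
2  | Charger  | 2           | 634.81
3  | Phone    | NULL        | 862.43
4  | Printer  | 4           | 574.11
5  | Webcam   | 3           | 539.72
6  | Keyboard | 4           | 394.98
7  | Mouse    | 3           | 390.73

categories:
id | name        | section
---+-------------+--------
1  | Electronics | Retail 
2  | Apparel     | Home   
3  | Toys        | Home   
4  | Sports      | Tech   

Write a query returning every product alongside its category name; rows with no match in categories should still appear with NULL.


LEFT JOIN keeps every row from products (the left table); where category_id has no match in categories, the category columns become NULL. Walk through each product:
  - product 1 (Monitor): category_id=NULL, no match -> kept with NULL
  - product 2 (Charger): category_id=2 -> matches Apparel
  - product 3 (Phone): category_id=NULL, no match -> kept with NULL
  - product 4 (Printer): category_id=4 -> matches Sports
  - product 5 (Webcam): category_id=3 -> matches Toys
  - product 6 (Keyboard): category_id=4 -> matches Sports
  - product 7 (Mouse): category_id=3 -> matches Toys
All 7 rows appear; 2 have NULL category.

SQL:
SELECT a.name, b.name AS category
FROM products a
LEFT JOIN categories b ON a.category_id = b.id

Result:
name     | category
---------+---------
Monitor  | NULL    
Charger  | Apparel 
Phone    | NULL    
Printer  | Sports  
Webcam   | Toys    
Keyboard | Sports  
Mouse    | Toys    


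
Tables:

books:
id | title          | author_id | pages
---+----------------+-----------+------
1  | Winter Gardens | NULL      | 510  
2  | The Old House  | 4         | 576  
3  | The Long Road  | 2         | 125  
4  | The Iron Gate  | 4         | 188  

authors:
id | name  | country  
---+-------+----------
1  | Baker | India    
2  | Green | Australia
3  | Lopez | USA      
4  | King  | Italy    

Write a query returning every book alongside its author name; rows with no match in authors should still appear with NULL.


LEFT JOIN keeps every row from books (the left table); where author_id has no match in authors, the author columns become NULL. Walk through each book:
  - book 1 (Winter Gardens): author_id=NULL, no match -> kept with NULL
  - book 2 (The Old House): author_id=4 -> matches King
  - book 3 (The Long Road): author_id=2 -> matches Green
  - book 4 (The Iron Gate): author_id=4 -> matches King
All 4 rows appear; 1 has NULL author.

SQL:
SELECT a.title, b.name AS author
FROM books a
LEFT JOIN authors b ON a.author_id = b.id

Result:
title          | author
---------------+-------
Winter Gardens | NULL  
The Old House  | King  
The Long Road  | Green 
The Iron Gate  | King  


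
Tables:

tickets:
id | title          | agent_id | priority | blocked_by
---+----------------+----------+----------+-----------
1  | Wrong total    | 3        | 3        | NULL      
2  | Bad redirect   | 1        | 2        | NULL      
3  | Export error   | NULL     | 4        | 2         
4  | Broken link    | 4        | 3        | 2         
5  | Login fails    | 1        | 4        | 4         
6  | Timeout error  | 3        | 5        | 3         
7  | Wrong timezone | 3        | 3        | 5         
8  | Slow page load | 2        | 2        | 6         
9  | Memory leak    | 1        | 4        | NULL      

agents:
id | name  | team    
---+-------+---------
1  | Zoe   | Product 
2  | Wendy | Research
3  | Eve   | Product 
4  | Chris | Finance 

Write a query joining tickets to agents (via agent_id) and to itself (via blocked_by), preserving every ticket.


Two LEFT JOINs from the same base table tickets: one to agents via agent_id, one to tickets itself via blocked_by. Both are LEFT so every ticket is preserved.
Match against agents:
  - ticket 1 (Wrong total): agent_id=3 -> matches Eve
  - ticket 2 (Bad redirect): agent_id=1 -> matches Zoe
  - ticket 3 (Export error): agent_id=NULL, no match -> kept with NULL
  - ticket 4 (Broken link): agent_id=4 -> matches Chris
  - ticket 5 (Login fails): agent_id=1 -> matches Zoe
  - ticket 6 (Timeout error): agent_id=3 -> matches Eve
  - ticket 7 (Wrong timezone): agent_id=3 -> matches Eve
  - ticket 8 (Slow page load): agent_id=2 -> matches Wendy
  - ticket 9 (Memory leak): agent_id=1 -> matches Zoe
Match against tickets (self):
  - ticket 1 (Wrong total): blocked_by=NULL -> NULL
  - ticket 2 (Bad redirect): blocked_by=NULL -> NULL
  - ticket 3 (Export error): blocked_by=2 -> Bad redirect
  - ticket 4 (Broken link): blocked_by=2 -> Bad redirect
  - ticket 5 (Login fails): blocked_by=4 -> Broken link
  - ticket 6 (Timeout error): blocked_by=3 -> Export error
  - ticket 7 (Wrong timezone): blocked_by=5 -> Login fails
  - ticket 8 (Slow page load): blocked_by=6 -> Timeout error
  - ticket 9 (Memory leak): blocked_by=NULL -> NULL

SQL:
SELECT a.title, b.name AS agent, c.title AS blocked_by
FROM tickets a
LEFT JOIN agents b ON a.agent_id = b.id
LEFT JOIN tickets c ON a.blocked_by = c.id

Result:
title          | agent | blocked_by   
---------------+-------+--------------
Wrong total    | Eve   | NULL         
Bad redirect   | Zoe   | NULL         
Export error   | NULL  | Bad redirect 
Broken link    | Chris | Bad redirect 
Login fails    | Zoe   | Broken link  
Timeout error  | Eve   | Export error 
Wrong timezone | Eve   | Login fails  
Slow page load | Wendy | Timeout error
Memory leak    | Zoe   | NULL         


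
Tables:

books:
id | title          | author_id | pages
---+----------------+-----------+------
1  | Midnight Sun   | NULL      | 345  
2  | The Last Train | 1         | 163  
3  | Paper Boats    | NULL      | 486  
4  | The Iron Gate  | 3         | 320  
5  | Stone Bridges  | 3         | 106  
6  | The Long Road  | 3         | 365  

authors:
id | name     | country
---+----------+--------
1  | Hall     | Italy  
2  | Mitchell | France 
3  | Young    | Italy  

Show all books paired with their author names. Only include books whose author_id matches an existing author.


INNER JOIN keeps only books rows whose author_id matches an id in authors. Walk through each book:
  - book 1 (Midnight Sun): author_id=NULL, no match -> dropped
  - book 2 (The Last Train): author_id=1 -> matches Hall
  - book 3 (Paper Boats): author_id=NULL, no match -> dropped
  - book 4 (The Iron Gate): author_id=3 -> matches Young
  - book 5 (Stone Bridges): author_id=3 -> matches Young
  - book 6 (The Long Road): author_id=3 -> matches Young
So 2 of 6 rows are dropped.

SQL:
SELECT a.title, b.name AS author
FROM books a
INNER JOIN authors b ON a.author_id = b.id

Result:
title          | author
---------------+-------
The Last Train | Hall  
The Iron Gate  | Young 
Stone Bridges  | Young 
The Long Road  | Young 
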